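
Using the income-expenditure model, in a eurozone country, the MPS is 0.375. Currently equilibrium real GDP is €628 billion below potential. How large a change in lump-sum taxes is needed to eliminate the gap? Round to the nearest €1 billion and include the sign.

MPC = 1 − MPS = 1 − 0.375 = 0.625.
Spending multiplier = 1/(1 − MPC) = 1/(1 − 0.625) = 1/0.375 ≈ 2.667.
Tax multiplier = −c·k = −0.625/0.375 ≈ −1.667. Need ΔY = +€628 billion, so ΔT = ΔY/(−c·k) = −(+€628 billion) × 0.375 / 0.625 ≈ −€377 billion.
The government should cut lump-sum taxes by €377 billion.

−€377 billion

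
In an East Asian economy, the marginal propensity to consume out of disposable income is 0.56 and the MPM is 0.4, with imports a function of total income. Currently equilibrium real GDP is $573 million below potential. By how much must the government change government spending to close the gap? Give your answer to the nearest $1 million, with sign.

+$481 million

Spending multiplier = 1/(1 − c + m) = 1/(1 − 0.56 + 0.4) = 1/0.84 ≈ 1.19.
Need ΔY = +$573 million, so ΔG = ΔY/k = (+$573 million) × 0.84 ≈ +$481 million.
The government should increase government spending by $481 million.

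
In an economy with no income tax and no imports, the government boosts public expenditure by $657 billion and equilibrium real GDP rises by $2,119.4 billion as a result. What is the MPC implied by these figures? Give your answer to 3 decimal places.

0.690

Implied spending multiplier k = ΔY/ΔG = 2,119.4/657 ≈ 3.2259.
Since k = 1/(1 − MPC), MPC = 1 − 1/k = 1 − ΔG/ΔY = 1 − 657/2,119.4 ≈ 0.690.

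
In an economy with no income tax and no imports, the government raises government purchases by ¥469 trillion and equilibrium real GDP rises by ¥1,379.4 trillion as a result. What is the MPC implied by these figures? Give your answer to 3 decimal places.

Implied spending multiplier k = ΔY/ΔG = 1,379.4/469 ≈ 2.9412.
Since k = 1/(1 − MPC), MPC = 1 − 1/k = 1 − ΔG/ΔY = 1 − 469/1,379.4 ≈ 0.660.

0.660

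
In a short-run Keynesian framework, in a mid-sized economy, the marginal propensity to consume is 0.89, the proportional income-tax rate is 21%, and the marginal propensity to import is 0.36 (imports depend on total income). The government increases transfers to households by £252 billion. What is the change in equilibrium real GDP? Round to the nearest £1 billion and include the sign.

+£341 billion

The transfer change shifts disposable income by +£252 billion, so first-round consumption changes by c·ΔTR = 0.89 × (+£252 billion) = +£224.28 billion.
Expenditure multiplier = 1/(1 − c(1−t) + m) = 1/(1 − 0.89×0.79 + 0.36) = 1/0.6569 ≈ 1.522.
The transfer multiplier is c × k ≈ 1.355, so ΔY = k × (c·ΔTR) = (+£224.28 billion) / 0.6569 ≈ +£341 billion.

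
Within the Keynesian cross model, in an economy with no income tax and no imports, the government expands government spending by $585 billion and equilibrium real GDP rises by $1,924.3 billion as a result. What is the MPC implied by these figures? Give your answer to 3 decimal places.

Implied spending multiplier k = ΔY/ΔG = 1,924.3/585 ≈ 3.2894.
Since k = 1/(1 − MPC), MPC = 1 − 1/k = 1 − ΔG/ΔY = 1 − 585/1,924.3 ≈ 0.696.

0.696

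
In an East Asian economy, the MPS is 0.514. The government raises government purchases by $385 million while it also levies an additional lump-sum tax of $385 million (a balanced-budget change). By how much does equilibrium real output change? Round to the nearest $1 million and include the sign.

MPC = 1 − MPS = 1 − 0.514 = 0.486.
Expenditure multiplier = 1/(1 − MPC) = 1/(1 − 0.486) = 1/0.514 ≈ 1.946.
ΔG contributes k·ΔG = (+$385 million) / 0.514 ≈ +$749 million.
ΔT of +$385 million changes first-round spending by −c·ΔT = −$187.11 million, contributing k·(−c·ΔT) = (−$187.11 million) / 0.514 ≈ −$364 million.
With ΔG = ΔT and no other leakages, the balanced-budget multiplier is 1, so ΔY = ΔG = +$385 million.

+$385 million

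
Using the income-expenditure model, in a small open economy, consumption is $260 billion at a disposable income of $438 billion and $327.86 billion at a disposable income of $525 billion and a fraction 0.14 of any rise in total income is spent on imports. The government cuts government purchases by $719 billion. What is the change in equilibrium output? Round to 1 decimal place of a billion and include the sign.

MPC = ΔC/ΔYd = (327.86 − 260)/(525 − 438) = 67.86/87 = 0.78.
Expenditure multiplier = 1/(1 − c + m) = 1/(1 − 0.78 + 0.14) = 1/0.36 ≈ 2.778.
ΔY = k × ΔG = (−$719 billion) / 0.36 ≈ −$1,997.2 billion.

−$1,997.2 billion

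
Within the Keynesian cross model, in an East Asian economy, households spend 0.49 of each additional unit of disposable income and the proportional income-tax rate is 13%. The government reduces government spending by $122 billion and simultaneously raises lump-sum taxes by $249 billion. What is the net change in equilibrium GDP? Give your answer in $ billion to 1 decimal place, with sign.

Expenditure multiplier = 1/(1 − c(1−t)) = 1/(1 − 0.49×0.87) = 1/0.5737 ≈ 1.743.
ΔG contributes k·ΔG = (−$122 billion) / 0.5737 ≈ −$212.7 billion.
ΔT of +$249 billion changes first-round spending by −c·ΔT = −$122.01 billion, contributing k·(−c·ΔT) = (−$122.01 billion) / 0.5737 ≈ −$212.7 billion.
Net ΔY = k(ΔG − c·ΔT) = (−$244.01 billion) / 0.5737 ≈ −$425.3 billion.

−$425.3 billion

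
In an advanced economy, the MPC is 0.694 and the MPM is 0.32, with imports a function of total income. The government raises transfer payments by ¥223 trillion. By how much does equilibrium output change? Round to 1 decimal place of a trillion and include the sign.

+¥247.2 trillion

The transfer change shifts disposable income by +¥223 trillion, so first-round consumption changes by c·ΔTR = 0.694 × (+¥223 trillion) = +¥154.762 trillion.
Expenditure multiplier = 1/(1 − c + m) = 1/(1 − 0.694 + 0.32) = 1/0.626 ≈ 1.597.
The transfer multiplier is c × k ≈ 1.109, so ΔY = k × (c·ΔTR) = (+¥154.762 trillion) / 0.626 ≈ +¥247.2 trillion.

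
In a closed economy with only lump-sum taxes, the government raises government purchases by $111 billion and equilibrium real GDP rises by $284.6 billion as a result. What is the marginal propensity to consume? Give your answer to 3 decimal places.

0.610

Implied spending multiplier k = ΔY/ΔG = 284.6/111 ≈ 2.564.
Since k = 1/(1 − MPC), MPC = 1 − 1/k = 1 − ΔG/ΔY = 1 − 111/284.6 ≈ 0.610.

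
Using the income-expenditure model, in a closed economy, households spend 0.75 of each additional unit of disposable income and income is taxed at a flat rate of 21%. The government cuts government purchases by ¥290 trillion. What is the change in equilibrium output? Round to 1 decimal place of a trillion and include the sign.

−¥711.7 trillion

Spending multiplier = 1/(1 − c(1−t)) = 1/(1 − 0.75×0.79) = 1/0.4075 ≈ 2.454.
ΔY = k × ΔG = (−¥290 trillion) / 0.4075 ≈ −¥711.7 trillion.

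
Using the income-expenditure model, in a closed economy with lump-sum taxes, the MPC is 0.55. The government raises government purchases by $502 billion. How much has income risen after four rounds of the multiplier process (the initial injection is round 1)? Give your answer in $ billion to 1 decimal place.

Round 1 adds ΔG = $502 billion; each later round is MPC = 0.55 times the previous.
After 4 rounds: 502 + 276.1 + 151.855 + 83.52025 = ΔG·(1 − c^4)/(1 − c) = 502 × (1 − 0.09150625)/0.45 ≈ $1,013.5 billion.

$1,013.5 billion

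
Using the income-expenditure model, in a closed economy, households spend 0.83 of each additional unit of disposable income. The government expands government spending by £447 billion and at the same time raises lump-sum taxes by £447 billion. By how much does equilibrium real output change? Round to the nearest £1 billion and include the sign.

+£447 billion

Expenditure multiplier = 1/(1 − MPC) = 1/(1 − 0.83) = 1/0.17 ≈ 5.882.
ΔG contributes k·ΔG = (+£447 billion) / 0.17 ≈ +£2,629.4 billion.
ΔT of +£447 billion changes first-round spending by −c·ΔT = −£371.01 billion, contributing k·(−c·ΔT) = (−£371.01 billion) / 0.17 ≈ −£2,182.4 billion.
With ΔG = ΔT and no other leakages, the balanced-budget multiplier is 1, so ΔY = ΔG = +£447 billion.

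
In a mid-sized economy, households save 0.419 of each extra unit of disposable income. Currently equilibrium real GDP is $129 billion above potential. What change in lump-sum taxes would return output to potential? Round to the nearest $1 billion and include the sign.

MPC = 1 − MPS = 1 − 0.419 = 0.581.
Spending multiplier = 1/(1 − MPC) = 1/(1 − 0.581) = 1/0.419 ≈ 2.387.
Tax multiplier = −c·k = −0.581/0.419 ≈ −1.387. Need ΔY = −$129 billion, so ΔT = ΔY/(−c·k) = −(−$129 billion) × 0.419 / 0.581 ≈ +$93 billion.
The government should raise lump-sum taxes by $93 billion.

+$93 billion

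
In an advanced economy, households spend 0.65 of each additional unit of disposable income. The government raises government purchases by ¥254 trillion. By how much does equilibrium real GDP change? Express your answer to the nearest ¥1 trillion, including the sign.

+¥726 trillion

Expenditure multiplier = 1/(1 − MPC) = 1/(1 − 0.65) = 1/0.35 ≈ 2.857.
ΔY = k × ΔG = (+¥254 trillion) / 0.35 ≈ +¥726 trillion.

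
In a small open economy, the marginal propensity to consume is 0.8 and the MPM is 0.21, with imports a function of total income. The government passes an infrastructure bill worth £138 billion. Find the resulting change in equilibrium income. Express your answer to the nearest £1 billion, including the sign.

Spending multiplier = 1/(1 − c + m) = 1/(1 − 0.8 + 0.21) = 1/0.41 ≈ 2.439.
ΔY = k × ΔG = (+£138 billion) / 0.41 ≈ +£337 billion.

+£337 billion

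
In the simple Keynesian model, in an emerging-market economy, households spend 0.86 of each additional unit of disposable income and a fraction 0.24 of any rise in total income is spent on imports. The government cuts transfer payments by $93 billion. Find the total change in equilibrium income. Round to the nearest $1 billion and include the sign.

−$210 billion

The transfer change shifts disposable income by −$93 billion, so first-round consumption changes by c·ΔTR = 0.86 × (−$93 billion) = −$79.98 billion.
Expenditure multiplier = 1/(1 − c + m) = 1/(1 − 0.86 + 0.24) = 1/0.38 ≈ 2.632.
The transfer multiplier is c × k ≈ 2.263, so ΔY = k × (c·ΔTR) = (−$79.98 billion) / 0.38 ≈ −$210 billion.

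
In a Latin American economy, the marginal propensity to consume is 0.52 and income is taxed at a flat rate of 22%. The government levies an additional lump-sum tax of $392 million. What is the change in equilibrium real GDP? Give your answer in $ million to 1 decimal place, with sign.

A lump-sum tax change of +$392 million shifts disposable income by −$392 million; first-round consumption changes by −c × ΔT = −0.52 × (+$392 million) = −$203.84 million.
Expenditure multiplier = 1/(1 − c(1−t)) = 1/(1 − 0.52×0.78) = 1/0.5944 ≈ 1.682.
The tax multiplier is −c × k ≈ −0.875, so ΔY = k × (−c·ΔT) = (−$203.84 million) / 0.5944 ≈ −$342.9 million.

−$342.9 million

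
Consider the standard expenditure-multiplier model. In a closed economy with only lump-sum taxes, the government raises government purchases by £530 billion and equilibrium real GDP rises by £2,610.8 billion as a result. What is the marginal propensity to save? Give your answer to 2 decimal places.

0.20

Implied spending multiplier k = ΔY/ΔG = 2,610.8/530 ≈ 4.926.
Since k = 1/(1 − MPC), MPC = 1 − 1/k = 1 − ΔG/ΔY = 1 − 530/2,610.8 ≈ 0.80.
MPS = 1 − MPC = 0.20.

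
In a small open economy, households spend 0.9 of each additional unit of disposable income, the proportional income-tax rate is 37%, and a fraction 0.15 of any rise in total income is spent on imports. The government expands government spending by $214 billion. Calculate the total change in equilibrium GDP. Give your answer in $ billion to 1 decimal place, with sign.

+$367.1 billion

Expenditure multiplier = 1/(1 − c(1−t) + m) = 1/(1 − 0.9×0.63 + 0.15) = 1/0.583 ≈ 1.715.
ΔY = k × ΔG = (+$214 billion) / 0.583 ≈ +$367.1 billion.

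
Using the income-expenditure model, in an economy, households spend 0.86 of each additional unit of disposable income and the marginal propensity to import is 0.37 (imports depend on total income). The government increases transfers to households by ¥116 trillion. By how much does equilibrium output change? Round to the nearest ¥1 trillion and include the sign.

+¥196 trillion

The transfer change shifts disposable income by +¥116 trillion, so first-round consumption changes by c·ΔTR = 0.86 × (+¥116 trillion) = +¥99.76 trillion.
Expenditure multiplier = 1/(1 − c + m) = 1/(1 − 0.86 + 0.37) = 1/0.51 ≈ 1.961.
The transfer multiplier is c × k ≈ 1.686, so ΔY = k × (c·ΔTR) = (+¥99.76 trillion) / 0.51 ≈ +¥196 trillion.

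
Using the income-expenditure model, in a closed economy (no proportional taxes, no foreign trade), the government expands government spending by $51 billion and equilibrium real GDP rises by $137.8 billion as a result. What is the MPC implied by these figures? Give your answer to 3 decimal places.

0.630

Implied spending multiplier k = ΔY/ΔG = 137.8/51 ≈ 2.702.
Since k = 1/(1 − MPC), MPC = 1 − 1/k = 1 − ΔG/ΔY = 1 − 51/137.8 ≈ 0.630.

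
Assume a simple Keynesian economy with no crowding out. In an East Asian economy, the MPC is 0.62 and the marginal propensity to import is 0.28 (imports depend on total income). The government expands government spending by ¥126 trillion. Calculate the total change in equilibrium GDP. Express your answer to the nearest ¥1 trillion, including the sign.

Government-spending multiplier = 1/(1 − c + m) = 1/(1 − 0.62 + 0.28) = 1/0.66 ≈ 1.515.
ΔY = k × ΔG = (+¥126 trillion) / 0.66 ≈ +¥191 trillion.

+¥191 trillion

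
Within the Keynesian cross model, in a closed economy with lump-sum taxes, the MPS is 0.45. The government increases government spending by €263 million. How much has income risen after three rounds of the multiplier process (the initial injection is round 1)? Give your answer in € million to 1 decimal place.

MPC = 1 − MPS = 1 − 0.45 = 0.55.
Round 1 adds ΔG = €263 million; each later round is MPC = 0.55 times the previous.
After 3 rounds: 263 + 144.65 + 79.5575 = ΔG·(1 − c^3)/(1 − c) = 263 × (1 − 0.166375)/0.45 ≈ €487.2 million.

€487.2 million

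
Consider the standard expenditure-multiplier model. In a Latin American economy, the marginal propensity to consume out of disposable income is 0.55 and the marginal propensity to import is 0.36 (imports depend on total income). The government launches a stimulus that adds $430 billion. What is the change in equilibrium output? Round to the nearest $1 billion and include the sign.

+$531 billion

Government-spending multiplier = 1/(1 − c + m) = 1/(1 − 0.55 + 0.36) = 1/0.81 ≈ 1.235.
ΔY = k × ΔG = (+$430 billion) / 0.81 ≈ +$531 billion.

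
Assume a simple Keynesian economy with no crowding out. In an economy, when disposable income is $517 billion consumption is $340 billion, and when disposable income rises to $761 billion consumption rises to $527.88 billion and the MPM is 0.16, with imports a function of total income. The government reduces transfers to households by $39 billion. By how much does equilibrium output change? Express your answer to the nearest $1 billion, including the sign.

−$77 billion

MPC = ΔC/ΔYd = (527.88 − 340)/(761 − 517) = 187.88/244 = 0.77.
The transfer change shifts disposable income by −$39 billion, so first-round consumption changes by c·ΔTR = 0.77 × (−$39 billion) = −$30.03 billion.
Expenditure multiplier = 1/(1 − c + m) = 1/(1 − 0.77 + 0.16) = 1/0.39 ≈ 2.564.
The transfer multiplier is c × k ≈ 1.974, so ΔY = k × (c·ΔTR) = (−$30.03 billion) / 0.39 = −$77 billion.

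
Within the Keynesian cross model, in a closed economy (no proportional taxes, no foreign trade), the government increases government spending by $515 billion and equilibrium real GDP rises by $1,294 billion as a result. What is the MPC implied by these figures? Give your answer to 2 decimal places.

0.60

Implied spending multiplier k = ΔY/ΔG = 1,294/515 ≈ 2.5126.
Since k = 1/(1 − MPC), MPC = 1 − 1/k = 1 − ΔG/ΔY = 1 − 515/1,294 ≈ 0.60.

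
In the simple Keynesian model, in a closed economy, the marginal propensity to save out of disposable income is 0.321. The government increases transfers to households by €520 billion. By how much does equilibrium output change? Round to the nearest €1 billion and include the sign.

MPC = 1 − MPS = 1 − 0.321 = 0.679.
The transfer change shifts disposable income by +€520 billion, so first-round consumption changes by c·ΔTR = 0.679 × (+€520 billion) = +€353.08 billion.
Expenditure multiplier = 1/(1 − MPC) = 1/(1 − 0.679) = 1/0.321 ≈ 3.115.
The transfer multiplier is c × k ≈ 2.115, so ΔY = k × (c·ΔTR) = (+€353.08 billion) / 0.321 ≈ +€1,100 billion.

+€1,100 billion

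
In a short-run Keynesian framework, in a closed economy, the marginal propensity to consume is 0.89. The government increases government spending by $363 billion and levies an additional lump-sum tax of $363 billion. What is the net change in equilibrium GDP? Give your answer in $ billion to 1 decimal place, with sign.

Expenditure multiplier = 1/(1 − MPC) = 1/(1 − 0.89) = 1/0.11 ≈ 9.091.
ΔG contributes k·ΔG = (+$363 billion) / 0.11 = +$3,300 billion.
ΔT of +$363 billion changes first-round spending by −c·ΔT = −$323.07 billion, contributing k·(−c·ΔT) = (−$323.07 billion) / 0.11 = −$2,937 billion.
With ΔG = ΔT and no other leakages, the balanced-budget multiplier is 1, so ΔY = ΔG = +$363 billion.

+$363.0 billion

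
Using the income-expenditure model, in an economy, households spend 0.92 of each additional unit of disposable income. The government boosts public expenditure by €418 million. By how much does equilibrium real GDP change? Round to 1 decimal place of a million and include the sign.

+€5,225.0 million

Expenditure multiplier = 1/(1 − MPC) = 1/(1 − 0.92) = 1/0.08 = 12.5.
ΔY = k × ΔG = (+€418 million) / 0.08 = +€5,225 million.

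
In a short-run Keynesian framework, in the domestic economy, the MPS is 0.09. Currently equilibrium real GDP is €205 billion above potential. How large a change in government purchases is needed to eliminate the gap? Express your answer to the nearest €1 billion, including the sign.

MPC = 1 − MPS = 1 − 0.09 = 0.91.
Spending multiplier = 1/(1 − MPC) = 1/(1 − 0.91) = 1/0.09 ≈ 11.111.
Need ΔY = −€205 billion, so ΔG = ΔY/k = (−€205 billion) × 0.09 ≈ −€18 billion.
The government should cut government purchases by €18 billion.

−€18 billion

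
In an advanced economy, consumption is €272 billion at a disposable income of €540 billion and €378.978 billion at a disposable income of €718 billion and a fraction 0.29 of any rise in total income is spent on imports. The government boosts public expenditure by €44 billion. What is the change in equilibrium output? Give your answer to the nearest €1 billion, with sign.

MPC = ΔC/ΔYd = (378.978 − 272)/(718 − 540) = 106.978/178 = 0.601.
Government-spending multiplier = 1/(1 − c + m) = 1/(1 − 0.601 + 0.29) = 1/0.689 ≈ 1.451.
ΔY = k × ΔG = (+€44 billion) / 0.689 ≈ +€64 billion.

+€64 billion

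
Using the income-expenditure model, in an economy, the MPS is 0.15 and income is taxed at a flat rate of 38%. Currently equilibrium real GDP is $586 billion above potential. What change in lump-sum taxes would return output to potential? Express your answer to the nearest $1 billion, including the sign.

MPC = 1 − MPS = 1 − 0.15 = 0.85.
Spending multiplier = 1/(1 − c(1−t)) = 1/(1 − 0.85×0.62) = 1/0.473 ≈ 2.114.
Tax multiplier = −c·k = −0.85/0.473 ≈ −1.797. Need ΔY = −$586 billion, so ΔT = ΔY/(−c·k) = −(−$586 billion) × 0.473 / 0.85 ≈ +$326 billion.
The government should raise lump-sum taxes by $326 billion.

+$326 billion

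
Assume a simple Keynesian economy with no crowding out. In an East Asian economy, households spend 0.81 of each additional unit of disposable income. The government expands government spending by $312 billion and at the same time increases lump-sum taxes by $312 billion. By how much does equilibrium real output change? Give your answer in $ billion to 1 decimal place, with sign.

+$312.0 billion

Expenditure multiplier = 1/(1 − MPC) = 1/(1 − 0.81) = 1/0.19 ≈ 5.263.
ΔG contributes k·ΔG = (+$312 billion) / 0.19 ≈ +$1,642.1 billion.
ΔT of +$312 billion changes first-round spending by −c·ΔT = −$252.72 billion, contributing k·(−c·ΔT) = (−$252.72 billion) / 0.19 ≈ −$1,330.1 billion.
With ΔG = ΔT and no other leakages, the balanced-budget multiplier is 1, so ΔY = ΔG = +$312 billion.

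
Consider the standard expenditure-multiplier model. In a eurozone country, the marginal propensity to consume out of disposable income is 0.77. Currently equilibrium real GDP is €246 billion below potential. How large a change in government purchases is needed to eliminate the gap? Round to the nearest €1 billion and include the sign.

+€57 billion

Spending multiplier = 1/(1 − MPC) = 1/(1 − 0.77) = 1/0.23 ≈ 4.348.
Need ΔY = +€246 billion, so ΔG = ΔY/k = (+€246 billion) × 0.23 ≈ +€57 billion.
The government should increase government purchases by €57 billion.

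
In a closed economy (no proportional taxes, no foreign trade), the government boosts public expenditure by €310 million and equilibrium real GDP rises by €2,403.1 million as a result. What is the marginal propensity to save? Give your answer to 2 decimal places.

0.13

Implied spending multiplier k = ΔY/ΔG = 2,403.1/310 ≈ 7.7519.
Since k = 1/(1 − MPC), MPC = 1 − 1/k = 1 − ΔG/ΔY = 1 − 310/2,403.1 ≈ 0.87.
MPS = 1 − MPC = 0.13.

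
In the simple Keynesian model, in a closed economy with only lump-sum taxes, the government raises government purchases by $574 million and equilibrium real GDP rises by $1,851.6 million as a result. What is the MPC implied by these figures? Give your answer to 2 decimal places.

0.69

Implied spending multiplier k = ΔY/ΔG = 1,851.6/574 ≈ 3.2258.
Since k = 1/(1 − MPC), MPC = 1 − 1/k = 1 − ΔG/ΔY = 1 − 574/1,851.6 ≈ 0.69.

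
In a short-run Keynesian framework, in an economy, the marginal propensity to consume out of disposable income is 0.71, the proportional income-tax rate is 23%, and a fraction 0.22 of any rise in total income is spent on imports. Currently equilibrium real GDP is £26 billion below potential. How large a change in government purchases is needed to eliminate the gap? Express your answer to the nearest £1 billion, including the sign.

+£18 billion

Spending multiplier = 1/(1 − c(1−t) + m) = 1/(1 − 0.71×0.77 + 0.22) = 1/0.6733 ≈ 1.485.
Need ΔY = +£26 billion, so ΔG = ΔY/k = (+£26 billion) × 0.6733 ≈ +£18 billion.
The government should increase government purchases by £18 billion.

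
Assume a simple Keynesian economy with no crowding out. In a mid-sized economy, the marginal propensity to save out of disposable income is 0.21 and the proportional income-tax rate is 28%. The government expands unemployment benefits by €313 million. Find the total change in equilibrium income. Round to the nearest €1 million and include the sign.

MPC = 1 − MPS = 1 − 0.21 = 0.79.
The transfer change shifts disposable income by +€313 million, so first-round consumption changes by c·ΔTR = 0.79 × (+€313 million) = +€247.27 million.
Expenditure multiplier = 1/(1 − c(1−t)) = 1/(1 − 0.79×0.72) = 1/0.4312 ≈ 2.319.
The transfer multiplier is c × k ≈ 1.832, so ΔY = k × (c·ΔTR) = (+€247.27 million) / 0.4312 ≈ +€573 million.

+€573 million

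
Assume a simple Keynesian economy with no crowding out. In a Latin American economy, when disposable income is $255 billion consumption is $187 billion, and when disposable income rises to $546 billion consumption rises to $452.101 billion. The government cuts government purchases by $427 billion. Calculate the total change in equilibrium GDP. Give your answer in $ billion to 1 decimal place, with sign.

−$4,797.8 billion

MPC = ΔC/ΔYd = (452.101 − 187)/(546 − 255) = 265.101/291 = 0.911.
Expenditure multiplier = 1/(1 − MPC) = 1/(1 − 0.911) = 1/0.089 ≈ 11.236.
ΔY = k × ΔG = (−$427 billion) / 0.089 ≈ −$4,797.8 billion.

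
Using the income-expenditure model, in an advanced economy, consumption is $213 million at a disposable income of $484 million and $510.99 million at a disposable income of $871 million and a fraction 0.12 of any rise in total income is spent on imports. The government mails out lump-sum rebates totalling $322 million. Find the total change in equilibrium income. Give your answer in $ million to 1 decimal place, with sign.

MPC = ΔC/ΔYd = (510.99 − 213)/(871 − 484) = 297.99/387 = 0.77.
A lump-sum tax change of −$322 million shifts disposable income by +$322 million; first-round consumption changes by −c × ΔT = −0.77 × (−$322 million) = +$247.94 million.
Expenditure multiplier = 1/(1 − c + m) = 1/(1 − 0.77 + 0.12) = 1/0.35 ≈ 2.857.
The tax multiplier is −c × k = −2.2, so ΔY = k × (−c·ΔT) = (+$247.94 million) / 0.35 = +$708.4 million.

+$708.4 million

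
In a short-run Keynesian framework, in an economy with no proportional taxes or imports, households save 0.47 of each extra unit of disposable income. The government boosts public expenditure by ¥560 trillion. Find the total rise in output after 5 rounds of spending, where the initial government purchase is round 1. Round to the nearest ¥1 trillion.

MPC = 1 − MPS = 1 − 0.47 = 0.53.
Round 1 adds ΔG = ¥560 trillion; each later round is MPC = 0.53 times the previous.
After 5 rounds: 560 + 296.8 + 157.304 + 83.37112 + 44.1866936 = ΔG·(1 − c^5)/(1 − c) = 560 × (1 − 0.0418195493)/0.47 ≈ ¥1,142 trillion.

¥1,142 trillion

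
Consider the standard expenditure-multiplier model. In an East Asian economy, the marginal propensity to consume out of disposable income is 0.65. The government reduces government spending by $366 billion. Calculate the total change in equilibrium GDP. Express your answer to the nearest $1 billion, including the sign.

Expenditure multiplier = 1/(1 − MPC) = 1/(1 − 0.65) = 1/0.35 ≈ 2.857.
ΔY = k × ΔG = (−$366 billion) / 0.35 ≈ −$1,046 billion.

−$1,046 billion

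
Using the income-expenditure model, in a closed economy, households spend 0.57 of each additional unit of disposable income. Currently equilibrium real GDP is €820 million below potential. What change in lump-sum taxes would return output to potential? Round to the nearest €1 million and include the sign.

−€619 million

Spending multiplier = 1/(1 − MPC) = 1/(1 − 0.57) = 1/0.43 ≈ 2.326.
Tax multiplier = −c·k = −0.57/0.43 ≈ −1.326. Need ΔY = +€820 million, so ΔT = ΔY/(−c·k) = −(+€820 million) × 0.43 / 0.57 ≈ −€619 million.
The government should cut lump-sum taxes by €619 million.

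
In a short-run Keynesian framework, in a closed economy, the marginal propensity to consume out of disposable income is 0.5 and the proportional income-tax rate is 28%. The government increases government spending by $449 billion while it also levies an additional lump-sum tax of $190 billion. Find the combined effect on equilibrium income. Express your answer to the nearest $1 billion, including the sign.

+$553 billion

Expenditure multiplier = 1/(1 − c(1−t)) = 1/(1 − 0.5×0.72) = 1/0.64 ≈ 1.563.
ΔG contributes k·ΔG = (+$449 billion) / 0.64 ≈ +$701.6 billion.
ΔT of +$190 billion changes first-round spending by −c·ΔT = −$95 billion, contributing k·(−c·ΔT) = (−$95 billion) / 0.64 ≈ −$148.4 billion.
Net ΔY = k(ΔG − c·ΔT) = (+$354 billion) / 0.64 ≈ +$553 billion.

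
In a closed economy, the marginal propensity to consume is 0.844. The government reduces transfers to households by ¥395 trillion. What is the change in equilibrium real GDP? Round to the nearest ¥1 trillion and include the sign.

−¥2,137 trillion

The transfer change shifts disposable income by −¥395 trillion, so first-round consumption changes by c·ΔTR = 0.844 × (−¥395 trillion) = −¥333.38 trillion.
Expenditure multiplier = 1/(1 − MPC) = 1/(1 − 0.844) = 1/0.156 ≈ 6.41.
The transfer multiplier is c × k ≈ 5.41, so ΔY = k × (c·ΔTR) = (−¥333.38 trillion) / 0.156 ≈ −¥2,137 trillion.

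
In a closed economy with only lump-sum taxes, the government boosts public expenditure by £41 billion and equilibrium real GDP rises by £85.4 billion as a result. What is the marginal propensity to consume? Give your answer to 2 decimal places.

Implied spending multiplier k = ΔY/ΔG = 85.4/41 ≈ 2.0829.
Since k = 1/(1 − MPC), MPC = 1 − 1/k = 1 − ΔG/ΔY = 1 − 41/85.4 ≈ 0.52.

0.52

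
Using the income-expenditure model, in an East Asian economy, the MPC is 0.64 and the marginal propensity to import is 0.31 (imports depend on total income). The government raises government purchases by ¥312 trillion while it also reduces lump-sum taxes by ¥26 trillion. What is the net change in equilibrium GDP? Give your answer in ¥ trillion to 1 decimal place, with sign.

Expenditure multiplier = 1/(1 − c + m) = 1/(1 − 0.64 + 0.31) = 1/0.67 ≈ 1.493.
ΔG contributes k·ΔG = (+¥312 trillion) / 0.67 ≈ +¥465.7 trillion.
ΔT of −¥26 trillion changes first-round spending by −c·ΔT = +¥16.64 trillion, contributing k·(−c·ΔT) = (+¥16.64 trillion) / 0.67 ≈ +¥24.8 trillion.
Net ΔY = k(ΔG − c·ΔT) = (+¥328.64 trillion) / 0.67 ≈ +¥490.5 trillion.

+¥490.5 trillion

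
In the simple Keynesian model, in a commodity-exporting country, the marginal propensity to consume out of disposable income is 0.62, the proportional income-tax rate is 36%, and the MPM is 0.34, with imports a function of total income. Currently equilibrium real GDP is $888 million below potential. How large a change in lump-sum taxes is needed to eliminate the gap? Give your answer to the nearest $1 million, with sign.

−$1,351 million

Spending multiplier = 1/(1 − c(1−t) + m) = 1/(1 − 0.62×0.64 + 0.34) = 1/0.9432 ≈ 1.06.
Tax multiplier = −c·k = −0.62/0.9432 ≈ −0.657. Need ΔY = +$888 million, so ΔT = ΔY/(−c·k) = −(+$888 million) × 0.9432 / 0.62 ≈ −$1,351 million.
The government should cut lump-sum taxes by $1,351 million.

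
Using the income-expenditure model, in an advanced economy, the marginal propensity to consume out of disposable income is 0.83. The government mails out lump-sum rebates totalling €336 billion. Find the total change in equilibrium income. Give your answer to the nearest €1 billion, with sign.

+€1,640 billion

A lump-sum tax change of −€336 billion shifts disposable income by +€336 billion; first-round consumption changes by −c × ΔT = −0.83 × (−€336 billion) = +€278.88 billion.
Expenditure multiplier = 1/(1 − MPC) = 1/(1 − 0.83) = 1/0.17 ≈ 5.882.
The tax multiplier is −c × k ≈ −4.882, so ΔY = k × (−c·ΔT) = (+€278.88 billion) / 0.17 ≈ +€1,640 billion.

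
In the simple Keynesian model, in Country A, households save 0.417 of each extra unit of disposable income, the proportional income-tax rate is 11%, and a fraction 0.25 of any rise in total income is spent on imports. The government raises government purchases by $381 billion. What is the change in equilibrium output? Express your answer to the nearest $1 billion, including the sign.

+$521 billion

MPC = 1 − MPS = 1 − 0.417 = 0.583.
Expenditure multiplier = 1/(1 − c(1−t) + m) = 1/(1 − 0.583×0.89 + 0.25) = 1/0.73113 ≈ 1.368.
ΔY = k × ΔG = (+$381 billion) / 0.73113 ≈ +$521 billion.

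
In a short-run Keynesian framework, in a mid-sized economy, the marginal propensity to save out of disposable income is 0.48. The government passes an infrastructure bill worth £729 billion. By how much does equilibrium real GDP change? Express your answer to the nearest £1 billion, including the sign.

MPC = 1 − MPS = 1 − 0.48 = 0.52.
Expenditure multiplier = 1/(1 − MPC) = 1/(1 − 0.52) = 1/0.48 ≈ 2.083.
ΔY = k × ΔG = (+£729 billion) / 0.48 ≈ +£1,519 billion.

+£1,519 billion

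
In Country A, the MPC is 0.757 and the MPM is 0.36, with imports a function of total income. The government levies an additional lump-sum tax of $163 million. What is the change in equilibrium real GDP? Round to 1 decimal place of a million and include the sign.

A lump-sum tax change of +$163 million shifts disposable income by −$163 million; first-round consumption changes by −c × ΔT = −0.757 × (+$163 million) = −$123.391 million.
Expenditure multiplier = 1/(1 − c + m) = 1/(1 − 0.757 + 0.36) = 1/0.603 ≈ 1.658.
The tax multiplier is −c × k ≈ −1.255, so ΔY = k × (−c·ΔT) = (−$123.391 million) / 0.603 ≈ −$204.6 million.

−$204.6 million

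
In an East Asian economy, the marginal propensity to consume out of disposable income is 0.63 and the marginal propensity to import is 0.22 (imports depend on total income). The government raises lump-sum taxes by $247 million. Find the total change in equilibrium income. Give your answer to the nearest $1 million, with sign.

A lump-sum tax change of +$247 million shifts disposable income by −$247 million; first-round consumption changes by −c × ΔT = −0.63 × (+$247 million) = −$155.61 million.
Expenditure multiplier = 1/(1 − c + m) = 1/(1 − 0.63 + 0.22) = 1/0.59 ≈ 1.695.
The tax multiplier is −c × k ≈ −1.068, so ΔY = k × (−c·ΔT) = (−$155.61 million) / 0.59 ≈ −$264 million.

−$264 million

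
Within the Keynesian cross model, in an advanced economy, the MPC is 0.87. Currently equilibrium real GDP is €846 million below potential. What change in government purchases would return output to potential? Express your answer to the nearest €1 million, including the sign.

Spending multiplier = 1/(1 − MPC) = 1/(1 − 0.87) = 1/0.13 ≈ 7.692.
Need ΔY = +€846 million, so ΔG = ΔY/k = (+€846 million) × 0.13 ≈ +€110 million.
The government should increase government purchases by €110 million.

+€110 million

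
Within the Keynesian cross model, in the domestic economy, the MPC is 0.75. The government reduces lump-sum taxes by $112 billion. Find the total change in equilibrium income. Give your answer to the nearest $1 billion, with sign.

A lump-sum tax change of −$112 billion shifts disposable income by +$112 billion; first-round consumption changes by −c × ΔT = −0.75 × (−$112 billion) = +$84 billion.
Expenditure multiplier = 1/(1 − MPC) = 1/(1 − 0.75) = 1/0.25 = 4.
The tax multiplier is −c × k = −3, so ΔY = k × (−c·ΔT) = (+$84 billion) / 0.25 = +$336 billion.

+$336 billion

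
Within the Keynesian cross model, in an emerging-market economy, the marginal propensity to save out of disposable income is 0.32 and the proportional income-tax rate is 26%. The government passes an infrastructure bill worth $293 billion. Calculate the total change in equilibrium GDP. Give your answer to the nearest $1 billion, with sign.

+$590 billion

MPC = 1 − MPS = 1 − 0.32 = 0.68.
Expenditure multiplier = 1/(1 − c(1−t)) = 1/(1 − 0.68×0.74) = 1/0.4968 ≈ 2.013.
ΔY = k × ΔG = (+$293 billion) / 0.4968 ≈ +$590 billion.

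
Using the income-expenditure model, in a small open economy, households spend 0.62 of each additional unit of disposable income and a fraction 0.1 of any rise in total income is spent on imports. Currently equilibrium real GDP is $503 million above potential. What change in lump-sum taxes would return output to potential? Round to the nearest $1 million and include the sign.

Spending multiplier = 1/(1 − c + m) = 1/(1 − 0.62 + 0.1) = 1/0.48 ≈ 2.083.
Tax multiplier = −c·k = −0.62/0.48 ≈ −1.292. Need ΔY = −$503 million, so ΔT = ΔY/(−c·k) = −(−$503 million) × 0.48 / 0.62 ≈ +$389 million.
The government should raise lump-sum taxes by $389 million.

+$389 million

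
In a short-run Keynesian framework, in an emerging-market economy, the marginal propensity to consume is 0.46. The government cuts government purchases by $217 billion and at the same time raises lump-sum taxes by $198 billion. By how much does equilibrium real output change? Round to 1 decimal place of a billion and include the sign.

−$570.5 billion

Expenditure multiplier = 1/(1 − MPC) = 1/(1 − 0.46) = 1/0.54 ≈ 1.852.
ΔG contributes k·ΔG = (−$217 billion) / 0.54 ≈ −$401.9 billion.
ΔT of +$198 billion changes first-round spending by −c·ΔT = −$91.08 billion, contributing k·(−c·ΔT) = (−$91.08 billion) / 0.54 ≈ −$168.7 billion.
Net ΔY = k(ΔG − c·ΔT) = (−$308.08 billion) / 0.54 ≈ −$570.5 billion.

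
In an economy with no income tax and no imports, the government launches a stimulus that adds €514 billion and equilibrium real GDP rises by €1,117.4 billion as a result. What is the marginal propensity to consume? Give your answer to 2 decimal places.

Implied spending multiplier k = ΔY/ΔG = 1,117.4/514 ≈ 2.1739.
Since k = 1/(1 − MPC), MPC = 1 − 1/k = 1 − ΔG/ΔY = 1 − 514/1,117.4 ≈ 0.54.

0.54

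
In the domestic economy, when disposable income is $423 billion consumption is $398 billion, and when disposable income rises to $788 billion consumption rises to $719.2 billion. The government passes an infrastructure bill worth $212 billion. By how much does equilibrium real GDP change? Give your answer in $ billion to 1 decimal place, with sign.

MPC = ΔC/ΔYd = (719.2 − 398)/(788 − 423) = 321.2/365 = 0.88.
Spending multiplier = 1/(1 − MPC) = 1/(1 − 0.88) = 1/0.12 ≈ 8.333.
ΔY = k × ΔG = (+$212 billion) / 0.12 ≈ +$1,766.7 billion.

+$1,766.7 billion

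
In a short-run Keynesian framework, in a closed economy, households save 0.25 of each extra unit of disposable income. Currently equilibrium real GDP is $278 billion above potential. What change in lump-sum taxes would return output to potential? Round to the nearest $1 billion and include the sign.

+$93 billion

MPC = 1 − MPS = 1 − 0.25 = 0.75.
Spending multiplier = 1/(1 − MPC) = 1/(1 − 0.75) = 1/0.25 = 4.
Tax multiplier = −c·k = −0.75/0.25 = −3. Need ΔY = −$278 billion, so ΔT = ΔY/(−c·k) = −(−$278 billion) × 0.25 / 0.75 ≈ +$93 billion.
The government should raise lump-sum taxes by $93 billion.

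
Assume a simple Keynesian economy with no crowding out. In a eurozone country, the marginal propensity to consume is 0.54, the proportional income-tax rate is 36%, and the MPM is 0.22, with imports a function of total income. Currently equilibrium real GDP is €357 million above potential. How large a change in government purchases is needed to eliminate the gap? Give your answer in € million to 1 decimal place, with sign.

−€312.2 million

Spending multiplier = 1/(1 − c(1−t) + m) = 1/(1 − 0.54×0.64 + 0.22) = 1/0.8744 ≈ 1.144.
Need ΔY = −€357 million, so ΔG = ΔY/k = (−€357 million) × 0.8744 ≈ −€312.2 million.
The government should cut government purchases by €312.2 million.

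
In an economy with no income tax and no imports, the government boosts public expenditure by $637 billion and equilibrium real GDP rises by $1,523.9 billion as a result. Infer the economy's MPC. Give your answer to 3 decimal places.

Implied spending multiplier k = ΔY/ΔG = 1,523.9/637 ≈ 2.3923.
Since k = 1/(1 − MPC), MPC = 1 − 1/k = 1 − ΔG/ΔY = 1 − 637/1,523.9 ≈ 0.582.

0.582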